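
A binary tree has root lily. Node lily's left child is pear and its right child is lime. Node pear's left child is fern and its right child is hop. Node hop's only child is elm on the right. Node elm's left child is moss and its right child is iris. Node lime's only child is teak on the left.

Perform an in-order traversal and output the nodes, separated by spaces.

In-order visits the left subtree, then the node, then the right subtree.
At lily: go left to pear.
  At pear: go left to fern.
    fern is a leaf — visit fern.
  Visit pear.
  At pear: go right to hop.
    At hop: no left child.
    Visit hop.
    At hop: go right to elm.
      At elm: go left to moss.
        moss is a leaf — visit moss.
      Visit elm.
      At elm: go right to iris.
        iris is a leaf — visit iris.
Visit lily.
At lily: go right to lime.
  At lime: go left to teak.
    teak is a leaf — visit teak.
  Visit lime.
  At lime: no right child.

fern pear hop moss elm iris lily teak lime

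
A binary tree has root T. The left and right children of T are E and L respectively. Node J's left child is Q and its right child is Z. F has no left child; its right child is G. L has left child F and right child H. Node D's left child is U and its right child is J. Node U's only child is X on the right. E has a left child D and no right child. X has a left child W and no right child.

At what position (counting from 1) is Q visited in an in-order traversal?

5

In-order visits the left subtree, then the node, then the right subtree.
At T: go left to E.
  At E: go left to D.
    At D: go left to U.
      At U: no left child.
      Visit U.
      At U: go right to X.
        At X: go left to W.
          W is a leaf — visit W.
        Visit X.
        At X: no right child.
    Visit D.
    At D: go right to J.
      At J: go left to Q.
        Q is a leaf — visit Q.
      Visit J.
      At J: go right to Z.
        Z is a leaf — visit Z.
  Visit E.
  At E: no right child.
Visit T.
At T: go right to L.
  At L: go left to F.
    At F: no left child.
    Visit F.
    At F: go right to G.
      G is a leaf — visit G.
  Visit L.
  At L: go right to H.
    H is a leaf — visit H.
Full in-order sequence: U, W, X, D, Q, J, Z, E, T, F, G, L, H.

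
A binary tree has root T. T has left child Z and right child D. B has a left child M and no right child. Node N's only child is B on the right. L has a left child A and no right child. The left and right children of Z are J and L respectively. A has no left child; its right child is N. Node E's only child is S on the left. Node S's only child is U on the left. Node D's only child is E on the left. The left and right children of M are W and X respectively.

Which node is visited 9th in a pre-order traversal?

W

Pre-order visits the node, then its left subtree, then its right subtree.
Visit T.
At T: go left to Z.
  Visit Z.
  At Z: go left to J.
    J is a leaf — visit J.
  At Z: go right to L.
    Visit L.
    At L: go left to A.
      Visit A.
      At A: no left child.
      At A: go right to N.
        Visit N.
        At N: no left child.
        At N: go right to B.
          Visit B.
          At B: go left to M.
            Visit M.
            At M: go left to W.
              W is a leaf — visit W.
            At M: go right to X.
              X is a leaf — visit X.
          At B: no right child.
    At L: no right child.
At T: go right to D.
  Visit D.
  At D: go left to E.
    Visit E.
    At E: go left to S.
      Visit S.
      At S: go left to U.
        U is a leaf — visit U.
      At S: no right child.
    At E: no right child.
  At D: no right child.
Full pre-order sequence: T, Z, J, L, A, N, B, M, W, X, D, E, S, U.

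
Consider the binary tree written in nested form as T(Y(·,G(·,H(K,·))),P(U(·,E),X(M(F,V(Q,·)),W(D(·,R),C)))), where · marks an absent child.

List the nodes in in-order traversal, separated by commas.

Y, G, K, H, T, U, E, P, F, M, Q, V, X, D, R, W, C

In-order visits the left subtree, then the node, then the right subtree.
At T: go left to Y.
  At Y: no left child.
  Visit Y.
  At Y: go right to G.
    At G: no left child.
    Visit G.
    At G: go right to H.
      At H: go left to K.
        K is a leaf — visit K.
      Visit H.
      At H: no right child.
Visit T.
At T: go right to P.
  At P: go left to U.
    At U: no left child.
    Visit U.
    At U: go right to E.
      E is a leaf — visit E.
  Visit P.
  At P: go right to X.
    At X: go left to M.
      At M: go left to F.
        F is a leaf — visit F.
      Visit M.
      At M: go right to V.
        At V: go left to Q.
          Q is a leaf — visit Q.
        Visit V.
        At V: no right child.
    Visit X.
    At X: go right to W.
      At W: go left to D.
        At D: no left child.
        Visit D.
        At D: go right to R.
          R is a leaf — visit R.
      Visit W.
      At W: go right to C.
        C is a leaf — visit C.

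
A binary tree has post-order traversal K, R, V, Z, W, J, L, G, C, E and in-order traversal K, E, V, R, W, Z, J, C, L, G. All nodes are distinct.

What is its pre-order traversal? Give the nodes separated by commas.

The last element of post-order is the root; it splits in-order into left and right subtrees.
Root E: left subtree has 1 node {K}, right has 8 {V, R, W, Z, J, C, L, G}.
  Root C: left subtree has 5 nodes {V, R, W, Z, J}, right has 2 {L, G}.
    Root J: left subtree has 4 nodes {V, R, W, Z}, right has 0 { }.
      Root W: left subtree has 2 nodes {V, R}, right has 1 {Z}.
        Root V: left subtree has 0 nodes { }, right has 1 {R}.
    Root G: left subtree has 1 node {L}, right has 0 { }.

E, K, C, J, W, V, R, Z, G, L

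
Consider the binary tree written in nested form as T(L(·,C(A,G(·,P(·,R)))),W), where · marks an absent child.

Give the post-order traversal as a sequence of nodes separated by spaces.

Post-order visits the left subtree, then the right subtree, then the node.
At T: go left to L.
  At L: no left child.
  At L: go right to C.
    At C: go left to A.
      A is a leaf — visit A.
    At C: go right to G.
      At G: no left child.
      At G: go right to P.
        At P: no left child.
        At P: go right to R.
          R is a leaf — visit R.
        Visit P.
      Visit G.
    Visit C.
  Visit L.
At T: go right to W.
  W is a leaf — visit W.
Visit T.

A R P G C L W T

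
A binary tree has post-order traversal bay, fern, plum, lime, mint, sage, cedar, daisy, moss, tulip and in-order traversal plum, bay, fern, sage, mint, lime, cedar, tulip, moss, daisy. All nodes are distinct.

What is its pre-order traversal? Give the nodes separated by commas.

The last element of post-order is the root; it splits in-order into left and right subtrees.
Root tulip: left subtree has 7 nodes {plum, bay, fern, sage, mint, lime, cedar}, right has 2 {moss, daisy}.
  Root cedar: left subtree has 6 nodes {plum, bay, fern, sage, mint, lime}, right has 0 { }.
    Root sage: left subtree has 3 nodes {plum, bay, fern}, right has 2 {mint, lime}.
      Root plum: left subtree has 0 nodes { }, right has 2 {bay, fern}.
        Root fern: left subtree has 1 node {bay}, right has 0 { }.
      Root mint: left subtree has 0 nodes { }, right has 1 {lime}.
  Root moss: left subtree has 0 nodes { }, right has 1 {daisy}.

tulip, cedar, sage, plum, fern, bay, mint, lime, moss, daisy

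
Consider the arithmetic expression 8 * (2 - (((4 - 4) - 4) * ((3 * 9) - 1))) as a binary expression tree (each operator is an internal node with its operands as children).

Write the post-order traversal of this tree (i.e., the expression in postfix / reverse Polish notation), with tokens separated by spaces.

8 2 4 4 - 4 - 3 9 * 1 - * - *

Post-order on an expression tree gives postfix notation: for each operator, emit left operand, right operand, then the operator.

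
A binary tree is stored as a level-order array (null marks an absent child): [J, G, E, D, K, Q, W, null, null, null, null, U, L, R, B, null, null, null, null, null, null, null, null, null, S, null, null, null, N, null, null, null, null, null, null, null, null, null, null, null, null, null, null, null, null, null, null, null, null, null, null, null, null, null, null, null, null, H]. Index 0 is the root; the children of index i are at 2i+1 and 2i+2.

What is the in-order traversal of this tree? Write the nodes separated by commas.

D, G, K, J, U, S, Q, L, E, R, H, N, W, B

In-order visits the left subtree, then the node, then the right subtree.
At J: go left to G.
  At G: go left to D.
    D is a leaf — visit D.
  Visit G.
  At G: go right to K.
    K is a leaf — visit K.
Visit J.
At J: go right to E.
  At E: go left to Q.
    At Q: go left to U.
      At U: no left child.
      Visit U.
      At U: go right to S.
        S is a leaf — visit S.
    Visit Q.
    At Q: go right to L.
      L is a leaf — visit L.
  Visit E.
  At E: go right to W.
    At W: go left to R.
      At R: no left child.
      Visit R.
      At R: go right to N.
        At N: go left to H.
          H is a leaf — visit H.
        Visit N.
        At N: no right child.
    Visit W.
    At W: go right to B.
      B is a leaf — visit B.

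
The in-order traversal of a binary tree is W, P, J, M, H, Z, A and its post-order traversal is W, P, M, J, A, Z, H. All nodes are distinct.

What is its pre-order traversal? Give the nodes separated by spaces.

H J P W M Z A

The last element of post-order is the root; it splits in-order into left and right subtrees.
Root H: left subtree has 4 nodes {W, P, J, M}, right has 2 {Z, A}.
  Root J: left subtree has 2 nodes {W, P}, right has 1 {M}.
    Root P: left subtree has 1 node {W}, right has 0 { }.
  Root Z: left subtree has 0 nodes { }, right has 1 {A}.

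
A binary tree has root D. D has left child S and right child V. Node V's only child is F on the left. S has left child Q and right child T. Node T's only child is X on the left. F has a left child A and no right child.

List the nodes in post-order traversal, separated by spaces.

Post-order visits the left subtree, then the right subtree, then the node.
At D: go left to S.
  At S: go left to Q.
    Q is a leaf — visit Q.
  At S: go right to T.
    At T: go left to X.
      X is a leaf — visit X.
    At T: no right child.
    Visit T.
  Visit S.
At D: go right to V.
  At V: go left to F.
    At F: go left to A.
      A is a leaf — visit A.
    At F: no right child.
    Visit F.
  At V: no right child.
  Visit V.
Visit D.

Q X T S A F V D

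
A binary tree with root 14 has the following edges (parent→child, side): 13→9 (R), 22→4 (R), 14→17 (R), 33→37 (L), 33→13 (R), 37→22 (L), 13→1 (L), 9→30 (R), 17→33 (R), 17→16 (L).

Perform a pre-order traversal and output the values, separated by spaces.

14 17 16 33 37 22 4 13 1 9 30

Pre-order visits the node, then its left subtree, then its right subtree.
Visit 14.
At 14: no left child.
At 14: go right to 17.
  Visit 17.
  At 17: go left to 16.
    16 is a leaf — visit 16.
  At 17: go right to 33.
    Visit 33.
    At 33: go left to 37.
      Visit 37.
      At 37: go left to 22.
        Visit 22.
        At 22: no left child.
        At 22: go right to 4.
          4 is a leaf — visit 4.
      At 37: no right child.
    At 33: go right to 13.
      Visit 13.
      At 13: go left to 1.
        1 is a leaf — visit 1.
      At 13: go right to 9.
        Visit 9.
        At 9: no left child.
        At 9: go right to 30.
          30 is a leaf — visit 30.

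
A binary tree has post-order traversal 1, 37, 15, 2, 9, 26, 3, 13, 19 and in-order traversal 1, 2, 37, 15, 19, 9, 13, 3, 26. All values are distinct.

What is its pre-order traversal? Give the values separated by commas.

The last element of post-order is the root; it splits in-order into left and right subtrees.
Root 19: left subtree has 4 nodes {1, 2, 37, 15}, right has 4 {9, 13, 3, 26}.
  Root 2: left subtree has 1 node {1}, right has 2 {37, 15}.
    Root 15: left subtree has 1 node {37}, right has 0 { }.
  Root 13: left subtree has 1 node {9}, right has 2 {3, 26}.
    Root 3: left subtree has 0 nodes { }, right has 1 {26}.

19, 2, 1, 15, 37, 13, 9, 3, 26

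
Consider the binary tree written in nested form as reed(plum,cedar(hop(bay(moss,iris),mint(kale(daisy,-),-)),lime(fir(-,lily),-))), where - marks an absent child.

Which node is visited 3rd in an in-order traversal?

moss

In-order visits the left subtree, then the node, then the right subtree.
At reed: go left to plum.
  plum is a leaf — visit plum.
Visit reed.
At reed: go right to cedar.
  At cedar: go left to hop.
    At hop: go left to bay.
      At bay: go left to moss.
        moss is a leaf — visit moss.
      Visit bay.
      At bay: go right to iris.
        iris is a leaf — visit iris.
    Visit hop.
    At hop: go right to mint.
      At mint: go left to kale.
        At kale: go left to daisy.
          daisy is a leaf — visit daisy.
        Visit kale.
        At kale: no right child.
      Visit mint.
      At mint: no right child.
  Visit cedar.
  At cedar: go right to lime.
    At lime: go left to fir.
      At fir: no left child.
      Visit fir.
      At fir: go right to lily.
        lily is a leaf — visit lily.
    Visit lime.
    At lime: no right child.
Full in-order sequence: plum, reed, moss, bay, iris, hop, daisy, kale, mint, cedar, fir, lily, lime.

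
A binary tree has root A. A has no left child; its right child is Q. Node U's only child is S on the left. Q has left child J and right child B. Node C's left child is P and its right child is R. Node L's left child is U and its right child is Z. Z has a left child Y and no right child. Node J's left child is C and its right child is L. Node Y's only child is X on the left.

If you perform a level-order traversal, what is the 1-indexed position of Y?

Level-order visits nodes level by level from the root, left to right within each level.
Level 0: A
Level 1: Q
Level 2: J, B
Level 3: C, L
Level 4: P, R, U, Z
Level 5: S, Y
Level 6: X
Full level-order sequence: A, Q, J, B, C, L, P, R, U, Z, S, Y, X.

12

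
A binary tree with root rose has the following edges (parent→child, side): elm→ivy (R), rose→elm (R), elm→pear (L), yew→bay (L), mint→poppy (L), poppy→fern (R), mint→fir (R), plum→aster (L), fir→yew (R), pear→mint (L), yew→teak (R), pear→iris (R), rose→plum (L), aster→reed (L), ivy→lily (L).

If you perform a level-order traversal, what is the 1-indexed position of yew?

14

Level-order visits nodes level by level from the root, left to right within each level.
Level 0: rose
Level 1: plum, elm
Level 2: aster, pear, ivy
Level 3: reed, mint, iris, lily
Level 4: poppy, fir
Level 5: fern, yew
Level 6: bay, teak
Full level-order sequence: rose, plum, elm, aster, pear, ivy, reed, mint, iris, lily, poppy, fir, fern, yew, bay, teak.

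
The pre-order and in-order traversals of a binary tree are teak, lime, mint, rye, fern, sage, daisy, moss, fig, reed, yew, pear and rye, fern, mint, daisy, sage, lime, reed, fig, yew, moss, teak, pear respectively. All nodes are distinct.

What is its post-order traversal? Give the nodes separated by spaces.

The first element of pre-order is the root; it splits in-order into left and right subtrees.
Root teak: left subtree has 10 nodes {rye, fern, mint, daisy, sage, lime, reed, fig, yew, moss}, right has 1 {pear}.
  Root lime: left subtree has 5 nodes {rye, fern, mint, daisy, sage}, right has 4 {reed, fig, yew, moss}.
    Root mint: left subtree has 2 nodes {rye, fern}, right has 2 {daisy, sage}.
      Root rye: left subtree has 0 nodes { }, right has 1 {fern}.
      Root sage: left subtree has 1 node {daisy}, right has 0 { }.
    Root moss: left subtree has 3 nodes {reed, fig, yew}, right has 0 { }.
      Root fig: left subtree has 1 node {reed}, right has 1 {yew}.

fern rye daisy sage mint reed yew fig moss lime pear teak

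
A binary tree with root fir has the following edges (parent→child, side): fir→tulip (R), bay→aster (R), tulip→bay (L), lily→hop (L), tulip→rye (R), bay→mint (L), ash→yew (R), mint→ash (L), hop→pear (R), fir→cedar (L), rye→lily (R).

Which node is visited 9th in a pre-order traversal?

rye

Pre-order visits the node, then its left subtree, then its right subtree.
Visit fir.
At fir: go left to cedar.
  cedar is a leaf — visit cedar.
At fir: go right to tulip.
  Visit tulip.
  At tulip: go left to bay.
    Visit bay.
    At bay: go left to mint.
      Visit mint.
      At mint: go left to ash.
        Visit ash.
        At ash: no left child.
        At ash: go right to yew.
          yew is a leaf — visit yew.
      At mint: no right child.
    At bay: go right to aster.
      aster is a leaf — visit aster.
  At tulip: go right to rye.
    Visit rye.
    At rye: no left child.
    At rye: go right to lily.
      Visit lily.
      At lily: go left to hop.
        Visit hop.
        At hop: no left child.
        At hop: go right to pear.
          pear is a leaf — visit pear.
      At lily: no right child.
Full pre-order sequence: fir, cedar, tulip, bay, mint, ash, yew, aster, rye, lily, hop, pear.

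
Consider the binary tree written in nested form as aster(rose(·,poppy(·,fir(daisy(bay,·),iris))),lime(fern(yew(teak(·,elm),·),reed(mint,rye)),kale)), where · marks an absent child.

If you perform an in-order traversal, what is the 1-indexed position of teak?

8

In-order visits the left subtree, then the node, then the right subtree.
At aster: go left to rose.
  At rose: no left child.
  Visit rose.
  At rose: go right to poppy.
    At poppy: no left child.
    Visit poppy.
    At poppy: go right to fir.
      At fir: go left to daisy.
        At daisy: go left to bay.
          bay is a leaf — visit bay.
        Visit daisy.
        At daisy: no right child.
      Visit fir.
      At fir: go right to iris.
        iris is a leaf — visit iris.
Visit aster.
At aster: go right to lime.
  At lime: go left to fern.
    At fern: go left to yew.
      At yew: go left to teak.
        At teak: no left child.
        Visit teak.
        At teak: go right to elm.
          elm is a leaf — visit elm.
      Visit yew.
      At yew: no right child.
    Visit fern.
    At fern: go right to reed.
      At reed: go left to mint.
        mint is a leaf — visit mint.
      Visit reed.
      At reed: go right to rye.
        rye is a leaf — visit rye.
  Visit lime.
  At lime: go right to kale.
    kale is a leaf — visit kale.
Full in-order sequence: rose, poppy, bay, daisy, fir, iris, aster, teak, elm, yew, fern, mint, reed, rye, lime, kale.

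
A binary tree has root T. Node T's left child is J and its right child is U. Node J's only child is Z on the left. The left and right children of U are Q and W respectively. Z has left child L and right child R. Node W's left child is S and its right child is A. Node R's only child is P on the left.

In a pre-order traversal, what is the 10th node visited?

Pre-order visits the node, then its left subtree, then its right subtree.
Visit T.
At T: go left to J.
  Visit J.
  At J: go left to Z.
    Visit Z.
    At Z: go left to L.
      L is a leaf — visit L.
    At Z: go right to R.
      Visit R.
      At R: go left to P.
        P is a leaf — visit P.
      At R: no right child.
  At J: no right child.
At T: go right to U.
  Visit U.
  At U: go left to Q.
    Q is a leaf — visit Q.
  At U: go right to W.
    Visit W.
    At W: go left to S.
      S is a leaf — visit S.
    At W: go right to A.
      A is a leaf — visit A.
Full pre-order sequence: T, J, Z, L, R, P, U, Q, W, S, A.

S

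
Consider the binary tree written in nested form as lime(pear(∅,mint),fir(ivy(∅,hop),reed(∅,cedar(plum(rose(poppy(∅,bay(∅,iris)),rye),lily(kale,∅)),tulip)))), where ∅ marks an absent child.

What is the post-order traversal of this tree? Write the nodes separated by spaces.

mint pear hop ivy iris bay poppy rye rose kale lily plum tulip cedar reed fir lime

Post-order visits the left subtree, then the right subtree, then the node.
At lime: go left to pear.
  At pear: no left child.
  At pear: go right to mint.
    mint is a leaf — visit mint.
  Visit pear.
At lime: go right to fir.
  At fir: go left to ivy.
    At ivy: no left child.
    At ivy: go right to hop.
      hop is a leaf — visit hop.
    Visit ivy.
  At fir: go right to reed.
    At reed: no left child.
    At reed: go right to cedar.
      At cedar: go left to plum.
        At plum: go left to rose.
          At rose: go left to poppy.
            At poppy: no left child.
            At poppy: go right to bay.
              At bay: no left child.
              At bay: go right to iris.
                iris is a leaf — visit iris.
              Visit bay.
            Visit poppy.
          At rose: go right to rye.
            rye is a leaf — visit rye.
          Visit rose.
        At plum: go right to lily.
          At lily: go left to kale.
            kale is a leaf — visit kale.
          At lily: no right child.
          Visit lily.
        Visit plum.
      At cedar: go right to tulip.
        tulip is a leaf — visit tulip.
      Visit cedar.
    Visit reed.
  Visit fir.
Visit lime.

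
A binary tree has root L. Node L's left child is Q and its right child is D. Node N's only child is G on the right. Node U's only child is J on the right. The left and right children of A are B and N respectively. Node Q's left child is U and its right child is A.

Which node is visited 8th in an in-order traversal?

In-order visits the left subtree, then the node, then the right subtree.
At L: go left to Q.
  At Q: go left to U.
    At U: no left child.
    Visit U.
    At U: go right to J.
      J is a leaf — visit J.
  Visit Q.
  At Q: go right to A.
    At A: go left to B.
      B is a leaf — visit B.
    Visit A.
    At A: go right to N.
      At N: no left child.
      Visit N.
      At N: go right to G.
        G is a leaf — visit G.
Visit L.
At L: go right to D.
  D is a leaf — visit D.
Full in-order sequence: U, J, Q, B, A, N, G, L, D.

L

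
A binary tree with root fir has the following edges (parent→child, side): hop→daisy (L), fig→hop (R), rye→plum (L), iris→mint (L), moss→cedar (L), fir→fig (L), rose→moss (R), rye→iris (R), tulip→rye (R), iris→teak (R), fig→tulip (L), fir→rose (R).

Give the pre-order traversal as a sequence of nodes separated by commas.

Pre-order visits the node, then its left subtree, then its right subtree.
Visit fir.
At fir: go left to fig.
  Visit fig.
  At fig: go left to tulip.
    Visit tulip.
    At tulip: no left child.
    At tulip: go right to rye.
      Visit rye.
      At rye: go left to plum.
        plum is a leaf — visit plum.
      At rye: go right to iris.
        Visit iris.
        At iris: go left to mint.
          mint is a leaf — visit mint.
        At iris: go right to teak.
          teak is a leaf — visit teak.
  At fig: go right to hop.
    Visit hop.
    At hop: go left to daisy.
      daisy is a leaf — visit daisy.
    At hop: no right child.
At fir: go right to rose.
  Visit rose.
  At rose: no left child.
  At rose: go right to moss.
    Visit moss.
    At moss: go left to cedar.
      cedar is a leaf — visit cedar.
    At moss: no right child.

fir, fig, tulip, rye, plum, iris, mint, teak, hop, daisy, rose, moss, cedar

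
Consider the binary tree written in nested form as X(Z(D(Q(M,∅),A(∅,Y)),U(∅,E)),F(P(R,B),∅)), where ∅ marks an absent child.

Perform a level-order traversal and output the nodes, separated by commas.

X, Z, F, D, U, P, Q, A, E, R, B, M, Y

Level-order visits nodes level by level from the root, left to right within each level.
Level 0: X
Level 1: Z, F
Level 2: D, U, P
Level 3: Q, A, E, R, B
Level 4: M, Y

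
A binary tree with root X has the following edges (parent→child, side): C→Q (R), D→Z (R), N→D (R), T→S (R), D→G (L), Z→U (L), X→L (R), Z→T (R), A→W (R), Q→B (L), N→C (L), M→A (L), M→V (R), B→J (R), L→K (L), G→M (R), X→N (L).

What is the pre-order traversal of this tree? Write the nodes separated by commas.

Pre-order visits the node, then its left subtree, then its right subtree.
Visit X.
At X: go left to N.
  Visit N.
  At N: go left to C.
    Visit C.
    At C: no left child.
    At C: go right to Q.
      Visit Q.
      At Q: go left to B.
        Visit B.
        At B: no left child.
        At B: go right to J.
          J is a leaf — visit J.
      At Q: no right child.
  At N: go right to D.
    Visit D.
    At D: go left to G.
      Visit G.
      At G: no left child.
      At G: go right to M.
        Visit M.
        At M: go left to A.
          Visit A.
          At A: no left child.
          At A: go right to W.
            W is a leaf — visit W.
        At M: go right to V.
          V is a leaf — visit V.
    At D: go right to Z.
      Visit Z.
      At Z: go left to U.
        U is a leaf — visit U.
      At Z: go right to T.
        Visit T.
        At T: no left child.
        At T: go right to S.
          S is a leaf — visit S.
At X: go right to L.
  Visit L.
  At L: go left to K.
    K is a leaf — visit K.
  At L: no right child.

X, N, C, Q, B, J, D, G, M, A, W, V, Z, U, T, S, L, K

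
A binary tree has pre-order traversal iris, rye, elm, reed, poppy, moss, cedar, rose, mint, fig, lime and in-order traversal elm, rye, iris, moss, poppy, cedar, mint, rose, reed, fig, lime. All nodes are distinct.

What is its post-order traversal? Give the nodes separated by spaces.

elm rye moss mint rose cedar poppy lime fig reed iris

The first element of pre-order is the root; it splits in-order into left and right subtrees.
Root iris: left subtree has 2 nodes {elm, rye}, right has 8 {moss, poppy, cedar, mint, rose, reed, fig, lime}.
  Root rye: left subtree has 1 node {elm}, right has 0 { }.
  Root reed: left subtree has 5 nodes {moss, poppy, cedar, mint, rose}, right has 2 {fig, lime}.
    Root poppy: left subtree has 1 node {moss}, right has 3 {cedar, mint, rose}.
      Root cedar: left subtree has 0 nodes { }, right has 2 {mint, rose}.
        Root rose: left subtree has 1 node {mint}, right has 0 { }.
    Root fig: left subtree has 0 nodes { }, right has 1 {lime}.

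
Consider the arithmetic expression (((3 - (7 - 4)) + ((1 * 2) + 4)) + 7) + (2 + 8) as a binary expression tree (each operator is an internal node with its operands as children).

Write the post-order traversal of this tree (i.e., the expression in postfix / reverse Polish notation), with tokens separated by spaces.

3 7 4 - - 1 2 * 4 + + 7 + 2 8 + +

Post-order on an expression tree gives postfix notation: for each operator, emit left operand, right operand, then the operator.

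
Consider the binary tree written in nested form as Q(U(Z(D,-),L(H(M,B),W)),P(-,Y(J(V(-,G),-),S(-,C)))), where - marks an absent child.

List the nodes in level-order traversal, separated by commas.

Level-order visits nodes level by level from the root, left to right within each level.
Level 0: Q
Level 1: U, P
Level 2: Z, L, Y
Level 3: D, H, W, J, S
Level 4: M, B, V, C
Level 5: G

Q, U, P, Z, L, Y, D, H, W, J, S, M, B, V, C, G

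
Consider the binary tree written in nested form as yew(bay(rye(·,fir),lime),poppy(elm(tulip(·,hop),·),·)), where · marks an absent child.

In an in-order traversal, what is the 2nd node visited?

In-order visits the left subtree, then the node, then the right subtree.
At yew: go left to bay.
  At bay: go left to rye.
    At rye: no left child.
    Visit rye.
    At rye: go right to fir.
      fir is a leaf — visit fir.
  Visit bay.
  At bay: go right to lime.
    lime is a leaf — visit lime.
Visit yew.
At yew: go right to poppy.
  At poppy: go left to elm.
    At elm: go left to tulip.
      At tulip: no left child.
      Visit tulip.
      At tulip: go right to hop.
        hop is a leaf — visit hop.
    Visit elm.
    At elm: no right child.
  Visit poppy.
  At poppy: no right child.
Full in-order sequence: rye, fir, bay, lime, yew, tulip, hop, elm, poppy.

fir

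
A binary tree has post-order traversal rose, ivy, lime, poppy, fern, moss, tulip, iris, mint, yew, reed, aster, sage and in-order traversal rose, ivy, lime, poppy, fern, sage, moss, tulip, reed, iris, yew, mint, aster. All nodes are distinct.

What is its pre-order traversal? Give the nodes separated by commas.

The last element of post-order is the root; it splits in-order into left and right subtrees.
Root sage: left subtree has 5 nodes {rose, ivy, lime, poppy, fern}, right has 7 {moss, tulip, reed, iris, yew, mint, aster}.
  Root fern: left subtree has 4 nodes {rose, ivy, lime, poppy}, right has 0 { }.
    Root poppy: left subtree has 3 nodes {rose, ivy, lime}, right has 0 { }.
      Root lime: left subtree has 2 nodes {rose, ivy}, right has 0 { }.
        Root ivy: left subtree has 1 node {rose}, right has 0 { }.
  Root aster: left subtree has 6 nodes {moss, tulip, reed, iris, yew, mint}, right has 0 { }.
    Root reed: left subtree has 2 nodes {moss, tulip}, right has 3 {iris, yew, mint}.
      Root tulip: left subtree has 1 node {moss}, right has 0 { }.
      Root yew: left subtree has 1 node {iris}, right has 1 {mint}.

sage, fern, poppy, lime, ivy, rose, aster, reed, tulip, moss, yew, iris, mint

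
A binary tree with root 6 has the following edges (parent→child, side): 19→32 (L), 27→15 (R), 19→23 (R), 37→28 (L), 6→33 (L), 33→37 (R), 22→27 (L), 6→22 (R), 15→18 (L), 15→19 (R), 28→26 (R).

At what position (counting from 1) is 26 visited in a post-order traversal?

Post-order visits the left subtree, then the right subtree, then the node.
At 6: go left to 33.
  At 33: no left child.
  At 33: go right to 37.
    At 37: go left to 28.
      At 28: no left child.
      At 28: go right to 26.
        26 is a leaf — visit 26.
      Visit 28.
    At 37: no right child.
    Visit 37.
  Visit 33.
At 6: go right to 22.
  At 22: go left to 27.
    At 27: no left child.
    At 27: go right to 15.
      At 15: go left to 18.
        18 is a leaf — visit 18.
      At 15: go right to 19.
        At 19: go left to 32.
          32 is a leaf — visit 32.
        At 19: go right to 23.
          23 is a leaf — visit 23.
        Visit 19.
      Visit 15.
    Visit 27.
  At 22: no right child.
  Visit 22.
Visit 6.
Full post-order sequence: 26, 28, 37, 33, 18, 32, 23, 19, 15, 27, 22, 6.

1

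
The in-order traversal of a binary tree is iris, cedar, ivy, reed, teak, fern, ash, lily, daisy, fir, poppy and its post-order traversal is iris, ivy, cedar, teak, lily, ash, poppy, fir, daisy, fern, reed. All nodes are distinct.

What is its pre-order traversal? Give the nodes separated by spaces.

The last element of post-order is the root; it splits in-order into left and right subtrees.
Root reed: left subtree has 3 nodes {iris, cedar, ivy}, right has 7 {teak, fern, ash, lily, daisy, fir, poppy}.
  Root cedar: left subtree has 1 node {iris}, right has 1 {ivy}.
  Root fern: left subtree has 1 node {teak}, right has 5 {ash, lily, daisy, fir, poppy}.
    Root daisy: left subtree has 2 nodes {ash, lily}, right has 2 {fir, poppy}.
      Root ash: left subtree has 0 nodes { }, right has 1 {lily}.
      Root fir: left subtree has 0 nodes { }, right has 1 {poppy}.

reed cedar iris ivy fern teak daisy ash lily fir poppy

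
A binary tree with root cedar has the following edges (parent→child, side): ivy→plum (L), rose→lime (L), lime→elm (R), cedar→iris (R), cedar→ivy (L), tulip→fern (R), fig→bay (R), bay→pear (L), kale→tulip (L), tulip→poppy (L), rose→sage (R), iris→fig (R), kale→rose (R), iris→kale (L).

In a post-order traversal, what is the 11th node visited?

Post-order visits the left subtree, then the right subtree, then the node.
At cedar: go left to ivy.
  At ivy: go left to plum.
    plum is a leaf — visit plum.
  At ivy: no right child.
  Visit ivy.
At cedar: go right to iris.
  At iris: go left to kale.
    At kale: go left to tulip.
      At tulip: go left to poppy.
        poppy is a leaf — visit poppy.
      At tulip: go right to fern.
        fern is a leaf — visit fern.
      Visit tulip.
    At kale: go right to rose.
      At rose: go left to lime.
        At lime: no left child.
        At lime: go right to elm.
          elm is a leaf — visit elm.
        Visit lime.
      At rose: go right to sage.
        sage is a leaf — visit sage.
      Visit rose.
    Visit kale.
  At iris: go right to fig.
    At fig: no left child.
    At fig: go right to bay.
      At bay: go left to pear.
        pear is a leaf — visit pear.
      At bay: no right child.
      Visit bay.
    Visit fig.
  Visit iris.
Visit cedar.
Full post-order sequence: plum, ivy, poppy, fern, tulip, elm, lime, sage, rose, kale, pear, bay, fig, iris, cedar.

pear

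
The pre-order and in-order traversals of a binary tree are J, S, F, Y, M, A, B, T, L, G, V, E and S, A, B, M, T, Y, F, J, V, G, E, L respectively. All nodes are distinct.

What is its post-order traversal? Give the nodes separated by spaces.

B A T M Y F S V E G L J

The first element of pre-order is the root; it splits in-order into left and right subtrees.
Root J: left subtree has 7 nodes {S, A, B, M, T, Y, F}, right has 4 {V, G, E, L}.
  Root S: left subtree has 0 nodes { }, right has 6 {A, B, M, T, Y, F}.
    Root F: left subtree has 5 nodes {A, B, M, T, Y}, right has 0 { }.
      Root Y: left subtree has 4 nodes {A, B, M, T}, right has 0 { }.
        Root M: left subtree has 2 nodes {A, B}, right has 1 {T}.
          Root A: left subtree has 0 nodes { }, right has 1 {B}.
  Root L: left subtree has 3 nodes {V, G, E}, right has 0 { }.
    Root G: left subtree has 1 node {V}, right has 1 {E}.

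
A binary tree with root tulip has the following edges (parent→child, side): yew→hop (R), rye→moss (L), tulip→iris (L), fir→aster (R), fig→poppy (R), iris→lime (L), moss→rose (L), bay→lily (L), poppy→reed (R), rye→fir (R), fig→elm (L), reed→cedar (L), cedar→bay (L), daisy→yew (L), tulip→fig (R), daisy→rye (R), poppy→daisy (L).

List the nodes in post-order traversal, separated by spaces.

lime iris elm hop yew rose moss aster fir rye daisy lily bay cedar reed poppy fig tulip

Post-order visits the left subtree, then the right subtree, then the node.
At tulip: go left to iris.
  At iris: go left to lime.
    lime is a leaf — visit lime.
  At iris: no right child.
  Visit iris.
At tulip: go right to fig.
  At fig: go left to elm.
    elm is a leaf — visit elm.
  At fig: go right to poppy.
    At poppy: go left to daisy.
      At daisy: go left to yew.
        At yew: no left child.
        At yew: go right to hop.
          hop is a leaf — visit hop.
        Visit yew.
      At daisy: go right to rye.
        At rye: go left to moss.
          At moss: go left to rose.
            rose is a leaf — visit rose.
          At moss: no right child.
          Visit moss.
        At rye: go right to fir.
          At fir: no left child.
          At fir: go right to aster.
            aster is a leaf — visit aster.
          Visit fir.
        Visit rye.
      Visit daisy.
    At poppy: go right to reed.
      At reed: go left to cedar.
        At cedar: go left to bay.
          At bay: go left to lily.
            lily is a leaf — visit lily.
          At bay: no right child.
          Visit bay.
        At cedar: no right child.
        Visit cedar.
      At reed: no right child.
      Visit reed.
    Visit poppy.
  Visit fig.
Visit tulip.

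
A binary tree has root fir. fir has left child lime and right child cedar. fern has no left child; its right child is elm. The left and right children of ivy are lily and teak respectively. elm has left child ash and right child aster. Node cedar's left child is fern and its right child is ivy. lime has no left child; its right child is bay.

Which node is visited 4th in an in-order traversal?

fern

In-order visits the left subtree, then the node, then the right subtree.
At fir: go left to lime.
  At lime: no left child.
  Visit lime.
  At lime: go right to bay.
    bay is a leaf — visit bay.
Visit fir.
At fir: go right to cedar.
  At cedar: go left to fern.
    At fern: no left child.
    Visit fern.
    At fern: go right to elm.
      At elm: go left to ash.
        ash is a leaf — visit ash.
      Visit elm.
      At elm: go right to aster.
        aster is a leaf — visit aster.
  Visit cedar.
  At cedar: go right to ivy.
    At ivy: go left to lily.
      lily is a leaf — visit lily.
    Visit ivy.
    At ivy: go right to teak.
      teak is a leaf — visit teak.
Full in-order sequence: lime, bay, fir, fern, ash, elm, aster, cedar, lily, ivy, teak.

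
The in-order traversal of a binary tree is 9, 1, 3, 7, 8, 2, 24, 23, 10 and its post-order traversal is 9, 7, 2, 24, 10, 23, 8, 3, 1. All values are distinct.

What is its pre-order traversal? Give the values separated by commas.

1, 9, 3, 8, 7, 23, 24, 2, 10

The last element of post-order is the root; it splits in-order into left and right subtrees.
Root 1: left subtree has 1 node {9}, right has 7 {3, 7, 8, 2, 24, 23, 10}.
  Root 3: left subtree has 0 nodes { }, right has 6 {7, 8, 2, 24, 23, 10}.
    Root 8: left subtree has 1 node {7}, right has 4 {2, 24, 23, 10}.
      Root 23: left subtree has 2 nodes {2, 24}, right has 1 {10}.
        Root 24: left subtree has 1 node {2}, right has 0 { }.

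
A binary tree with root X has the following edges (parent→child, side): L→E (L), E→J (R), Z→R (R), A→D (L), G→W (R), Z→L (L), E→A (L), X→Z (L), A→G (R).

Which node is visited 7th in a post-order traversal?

L

Post-order visits the left subtree, then the right subtree, then the node.
At X: go left to Z.
  At Z: go left to L.
    At L: go left to E.
      At E: go left to A.
        At A: go left to D.
          D is a leaf — visit D.
        At A: go right to G.
          At G: no left child.
          At G: go right to W.
            W is a leaf — visit W.
          Visit G.
        Visit A.
      At E: go right to J.
        J is a leaf — visit J.
      Visit E.
    At L: no right child.
    Visit L.
  At Z: go right to R.
    R is a leaf — visit R.
  Visit Z.
At X: no right child.
Visit X.
Full post-order sequence: D, W, G, A, J, E, L, R, Z, X.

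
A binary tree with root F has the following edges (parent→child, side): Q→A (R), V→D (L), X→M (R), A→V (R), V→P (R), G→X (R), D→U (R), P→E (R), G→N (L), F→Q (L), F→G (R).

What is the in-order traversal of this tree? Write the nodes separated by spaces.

In-order visits the left subtree, then the node, then the right subtree.
At F: go left to Q.
  At Q: no left child.
  Visit Q.
  At Q: go right to A.
    At A: no left child.
    Visit A.
    At A: go right to V.
      At V: go left to D.
        At D: no left child.
        Visit D.
        At D: go right to U.
          U is a leaf — visit U.
      Visit V.
      At V: go right to P.
        At P: no left child.
        Visit P.
        At P: go right to E.
          E is a leaf — visit E.
Visit F.
At F: go right to G.
  At G: go left to N.
    N is a leaf — visit N.
  Visit G.
  At G: go right to X.
    At X: no left child.
    Visit X.
    At X: go right to M.
      M is a leaf — visit M.

Q A D U V P E F N G X M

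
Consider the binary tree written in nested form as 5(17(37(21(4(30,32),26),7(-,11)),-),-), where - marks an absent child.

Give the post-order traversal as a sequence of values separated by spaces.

Post-order visits the left subtree, then the right subtree, then the node.
At 5: go left to 17.
  At 17: go left to 37.
    At 37: go left to 21.
      At 21: go left to 4.
        At 4: go left to 30.
          30 is a leaf — visit 30.
        At 4: go right to 32.
          32 is a leaf — visit 32.
        Visit 4.
      At 21: go right to 26.
        26 is a leaf — visit 26.
      Visit 21.
    At 37: go right to 7.
      At 7: no left child.
      At 7: go right to 11.
        11 is a leaf — visit 11.
      Visit 7.
    Visit 37.
  At 17: no right child.
  Visit 17.
At 5: no right child.
Visit 5.

30 32 4 26 21 11 7 37 17 5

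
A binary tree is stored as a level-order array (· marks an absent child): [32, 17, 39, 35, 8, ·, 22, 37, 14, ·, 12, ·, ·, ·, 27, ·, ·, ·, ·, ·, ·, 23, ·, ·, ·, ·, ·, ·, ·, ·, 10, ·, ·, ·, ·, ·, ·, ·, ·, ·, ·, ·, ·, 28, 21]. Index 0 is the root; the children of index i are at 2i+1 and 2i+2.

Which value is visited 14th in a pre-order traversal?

Pre-order visits the node, then its left subtree, then its right subtree.
Visit 32.
At 32: go left to 17.
  Visit 17.
  At 17: go left to 35.
    Visit 35.
    At 35: go left to 37.
      37 is a leaf — visit 37.
    At 35: go right to 14.
      14 is a leaf — visit 14.
  At 17: go right to 8.
    Visit 8.
    At 8: no left child.
    At 8: go right to 12.
      Visit 12.
      At 12: go left to 23.
        Visit 23.
        At 23: go left to 28.
          28 is a leaf — visit 28.
        At 23: go right to 21.
          21 is a leaf — visit 21.
      At 12: no right child.
At 32: go right to 39.
  Visit 39.
  At 39: no left child.
  At 39: go right to 22.
    Visit 22.
    At 22: no left child.
    At 22: go right to 27.
      Visit 27.
      At 27: no left child.
      At 27: go right to 10.
        10 is a leaf — visit 10.
Full pre-order sequence: 32, 17, 35, 37, 14, 8, 12, 23, 28, 21, 39, 22, 27, 10.

10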